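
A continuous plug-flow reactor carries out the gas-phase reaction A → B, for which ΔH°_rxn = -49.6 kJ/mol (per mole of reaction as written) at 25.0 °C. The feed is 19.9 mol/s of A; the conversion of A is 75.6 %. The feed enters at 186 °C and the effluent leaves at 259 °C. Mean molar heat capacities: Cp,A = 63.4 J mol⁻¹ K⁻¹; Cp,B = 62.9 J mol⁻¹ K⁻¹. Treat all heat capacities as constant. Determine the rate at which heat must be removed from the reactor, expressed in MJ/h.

Extent of reaction ξ = 0.756 × 19.9 = 15.044 mol/s
Reaction term: ξ·ΔH°_rxn = 15.044 × -49.6 = -746.2 kJ/s
Sensible, feed 186→25 °C: -203.13 kJ/s
Outlet flows (mol/s): A 4.8556, B 15.044
Sensible, products 25→259 °C: 293.47 kJ/s
Q = ΔH = -655.86 kJ/s = -655.86 kW
Heat removed = 2361.1 MJ/h

Q_out = 2360 MJ/h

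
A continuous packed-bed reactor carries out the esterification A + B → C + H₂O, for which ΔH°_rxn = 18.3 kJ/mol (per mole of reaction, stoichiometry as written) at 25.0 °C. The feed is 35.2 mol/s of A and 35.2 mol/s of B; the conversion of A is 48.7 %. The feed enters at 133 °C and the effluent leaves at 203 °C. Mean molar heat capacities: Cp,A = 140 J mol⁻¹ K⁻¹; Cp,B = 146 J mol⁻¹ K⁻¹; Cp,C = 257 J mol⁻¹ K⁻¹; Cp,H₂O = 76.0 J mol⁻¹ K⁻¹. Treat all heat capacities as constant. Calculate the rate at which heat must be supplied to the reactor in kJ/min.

Q_in = 69700 kJ/min

Extent of reaction ξ = 0.487 × 35.2 = 17.142 mol/s
Reaction term: ξ·ΔH°_rxn = 17.142 × 18.3 = 313.71 kJ/s
Sensible, feed 133→25 °C: -1087.3 kJ/s
Outlet flows (mol/s): A 18.058, B 18.058, C 17.142, H₂O 17.142
Sensible, products 25→203 °C: 1935.4 kJ/s
Q = ΔH = 1161.8 kJ/s = 1161.8 kW
Heat supplied = 69709 kJ/min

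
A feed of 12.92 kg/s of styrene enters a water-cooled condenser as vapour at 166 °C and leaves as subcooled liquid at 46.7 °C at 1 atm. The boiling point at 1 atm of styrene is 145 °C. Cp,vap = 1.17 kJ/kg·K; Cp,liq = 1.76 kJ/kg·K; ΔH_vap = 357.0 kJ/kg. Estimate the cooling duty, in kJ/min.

Q_c = 430000 kJ/min

vapour 166→145 °C: -24.57 kJ/kg
condensation at 145 °C: -357 kJ/kg
liquid 145→46.7 °C: -173.01 kJ/kg
Δh = -24.57 + -357 + -173.01 = -554.58 kJ/kg
Q = ṁ·Δh = 12.92 kg/s × -554.58 kJ/kg = -7165.1 kJ/s
|Q| = 7165.1 kW = 429910 kJ/min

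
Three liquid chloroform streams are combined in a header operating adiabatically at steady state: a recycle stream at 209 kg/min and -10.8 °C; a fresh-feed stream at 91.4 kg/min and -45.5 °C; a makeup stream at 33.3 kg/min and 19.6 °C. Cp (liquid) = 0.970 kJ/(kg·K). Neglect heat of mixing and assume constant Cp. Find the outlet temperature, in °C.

T_out = -17.3 °C

Energy balance with Q = 0: Σ ṁᵢCp,ᵢ(T_out − Tᵢ) = 0
Σ ṁᵢCp,ᵢTᵢ = 209×0.970×-10.8 + 91.4×0.970×-45.5 + 33.3×0.970×19.6 = -5590.3
Σ ṁᵢCp,ᵢ = 209×0.970 + 91.4×0.970 + 33.3×0.970 = 323.69
T_out = -5590.3 / 323.69 = -17.271 °C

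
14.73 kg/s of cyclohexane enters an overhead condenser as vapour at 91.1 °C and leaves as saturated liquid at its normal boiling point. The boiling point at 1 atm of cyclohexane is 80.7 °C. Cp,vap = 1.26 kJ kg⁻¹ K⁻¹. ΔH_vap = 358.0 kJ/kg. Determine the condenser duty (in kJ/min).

vapour 91.1→80.7 °C: -13.104 kJ/kg
condensation at 80.7 °C: -358 kJ/kg
Δh = -13.104 + -358 = -371.1 kJ/kg
Q = ṁ·Δh = 14.73 kg/s × -371.1 kJ/kg = -5466.4 kJ/s
|Q| = 5466.4 kW = 327980 kJ/min

Q_c = 328000 kJ/min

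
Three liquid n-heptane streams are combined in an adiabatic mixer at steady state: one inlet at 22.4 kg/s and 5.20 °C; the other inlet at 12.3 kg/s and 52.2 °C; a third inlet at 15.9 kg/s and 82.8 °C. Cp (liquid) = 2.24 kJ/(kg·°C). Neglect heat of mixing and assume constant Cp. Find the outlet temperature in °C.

T_out = 41.0 °C

Adiabatic, steady state ⇒ Σ ṁᵢCp,ᵢ(T_out − Tᵢ) = 0
Σ ṁᵢCp,ᵢTᵢ = 22.4×2.24×5.20 + 12.3×2.24×52.2 + 15.9×2.24×82.8 = 4648.1
Σ ṁᵢCp,ᵢ = 22.4×2.24 + 12.3×2.24 + 15.9×2.24 = 113.34
T_out = 4648.1 / 113.34 = 41.009 °C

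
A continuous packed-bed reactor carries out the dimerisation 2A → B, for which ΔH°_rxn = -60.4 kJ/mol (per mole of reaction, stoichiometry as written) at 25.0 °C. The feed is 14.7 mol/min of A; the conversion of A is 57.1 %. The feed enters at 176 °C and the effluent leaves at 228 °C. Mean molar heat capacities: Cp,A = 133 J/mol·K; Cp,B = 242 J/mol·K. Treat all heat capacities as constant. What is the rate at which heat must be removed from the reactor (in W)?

Q_out = 2870 W

Extent of reaction ξ = 0.571 × 14.7 / 2 = 4.1968 mol/min
Reaction term: ξ·ΔH°_rxn = 4.1968 × -60.4 = -253.49 kJ/min
Sensible, feed 176→25 °C: -295.22 kJ/min
Outlet flows (mol/min): A 6.3063, B 4.1968
Sensible, products 25→228 °C: 376.44 kJ/min
Q = ΔH = -172.27 kJ/min = -2.8712 kW
Heat removed = 2871.2 W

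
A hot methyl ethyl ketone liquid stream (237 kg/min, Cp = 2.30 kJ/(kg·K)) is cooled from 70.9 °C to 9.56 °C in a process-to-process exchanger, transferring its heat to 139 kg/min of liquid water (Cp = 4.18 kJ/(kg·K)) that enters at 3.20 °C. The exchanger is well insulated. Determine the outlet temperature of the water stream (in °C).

T_c,out = 60.7 °C

Heat released by hot stream: Q = 237 × 2.30 × (70.9 − 9.56) = 33436 kJ/min
Energy balance on cold side (adiabatic exchanger): Q = ṁ_c·Cp_c·(T_c,out − T_c,in)
T_c,out = 3.20 + 33436/(139 × 4.18) = 60.748 °C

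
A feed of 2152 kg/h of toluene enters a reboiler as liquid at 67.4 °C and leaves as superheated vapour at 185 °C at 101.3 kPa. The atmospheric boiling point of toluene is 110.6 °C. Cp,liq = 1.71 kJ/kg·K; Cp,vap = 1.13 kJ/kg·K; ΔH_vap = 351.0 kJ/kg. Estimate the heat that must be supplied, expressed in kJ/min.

Q = 18300 kJ/min

liquid 67.4→110.6 °C: 73.872 kJ/kg
vaporisation at 110.6 °C: 351 kJ/kg
vapour 110.6→185 °C: 84.072 kJ/kg
Δh = 73.872 + 351 + 84.072 = 508.94 kJ/kg
Q = ṁ·Δh = 2152 kg/h × 508.94 kJ/kg = 1.0952e+06 kJ/h
|Q| = 304.24 kW = 18254 kJ/min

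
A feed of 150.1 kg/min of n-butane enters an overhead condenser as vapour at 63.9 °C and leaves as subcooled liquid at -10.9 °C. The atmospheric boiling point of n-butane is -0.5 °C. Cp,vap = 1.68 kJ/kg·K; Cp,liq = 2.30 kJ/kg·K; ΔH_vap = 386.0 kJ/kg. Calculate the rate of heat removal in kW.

Q_c = 1300 kW

vapour 63.9→-0.5 °C: -108.19 kJ/kg
condensation at -0.5 °C: -386 kJ/kg
liquid -0.5→-10.9 °C: -23.92 kJ/kg
Δh = -108.19 + -386 + -23.92 = -518.11 kJ/kg
Q = ṁ·Δh = 150.1 kg/min × -518.11 kJ/kg = -77769 kJ/min
|Q| = 1296.1 kW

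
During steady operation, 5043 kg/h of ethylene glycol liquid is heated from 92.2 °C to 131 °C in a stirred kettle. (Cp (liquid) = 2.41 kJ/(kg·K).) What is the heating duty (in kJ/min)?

Q = 7860 kJ/min

Q = ṁ·Cp·ΔT = 5043 × 2.41 × (131 − 92.2) = 471560 kJ/h
Converting: 471560 / 3600 s = 130.99 kW
Heating duty = 7859.3 kJ/min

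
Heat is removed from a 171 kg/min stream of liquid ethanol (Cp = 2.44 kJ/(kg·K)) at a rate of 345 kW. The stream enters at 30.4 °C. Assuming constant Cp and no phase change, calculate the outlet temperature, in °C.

Q = 345 kW = 20700 kJ/min
ΔT = Q/(ṁ·Cp) = 20700/(171×2.44) = 49.612 K
T_out = 30.4 − 49.612 = -19.212 °C

T_out = -19.2 °C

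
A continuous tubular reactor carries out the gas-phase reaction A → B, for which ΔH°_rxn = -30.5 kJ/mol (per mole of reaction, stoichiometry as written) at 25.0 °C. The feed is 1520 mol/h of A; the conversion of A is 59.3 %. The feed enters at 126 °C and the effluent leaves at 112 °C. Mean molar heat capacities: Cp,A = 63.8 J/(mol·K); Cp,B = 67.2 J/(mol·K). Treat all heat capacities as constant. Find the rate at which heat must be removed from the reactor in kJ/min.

Extent of reaction ξ = 0.593 × 1520 = 901.36 mol/h
Reaction term: ξ·ΔH°_rxn = 901.36 × -30.5 = -27491 kJ/h
Sensible, feed 126→25 °C: -9794.6 kJ/h
Outlet flows (mol/h): A 618.64, B 901.36
Sensible, products 25→112 °C: 8703.5 kJ/h
Q = ΔH = -28583 kJ/h = -7.9396 kW
Heat removed = 476.38 kJ/min

Q_out = 476 kJ/min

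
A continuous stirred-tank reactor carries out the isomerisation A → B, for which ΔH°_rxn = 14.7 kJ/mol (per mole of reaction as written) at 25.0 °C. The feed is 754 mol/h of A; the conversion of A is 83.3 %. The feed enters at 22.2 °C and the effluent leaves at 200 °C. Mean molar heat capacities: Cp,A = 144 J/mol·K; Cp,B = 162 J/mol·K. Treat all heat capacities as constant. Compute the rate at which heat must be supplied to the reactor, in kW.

Extent of reaction ξ = 0.833 × 754 = 628.08 mol/h
Reaction term: ξ·ΔH°_rxn = 628.08 × 14.7 = 9232.8 kJ/h
Sensible, feed 22.2→25 °C: 304.01 kJ/h
Outlet flows (mol/h): A 125.92, B 628.08
Sensible, products 25→200 °C: 20979 kJ/h
Q = ΔH = 30516 kJ/h = 8.4767 kW
Heat supplied = 8.4767 kW

Q_in = 8.48 kW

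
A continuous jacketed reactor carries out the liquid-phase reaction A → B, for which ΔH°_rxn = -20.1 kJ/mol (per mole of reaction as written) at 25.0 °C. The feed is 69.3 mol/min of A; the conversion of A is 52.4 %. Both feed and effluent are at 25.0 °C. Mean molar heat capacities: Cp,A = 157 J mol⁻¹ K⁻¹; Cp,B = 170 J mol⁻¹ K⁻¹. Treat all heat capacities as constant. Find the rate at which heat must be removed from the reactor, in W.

Q_out = 12200 W

Extent of reaction ξ = 0.524 × 69.3 = 36.313 mol/min
Reaction term: ξ·ΔH°_rxn = 36.313 × -20.1 = -729.9 kJ/min
Q = ΔH = -729.9 kJ/min = -12.165 kW
Heat removed = 12165 W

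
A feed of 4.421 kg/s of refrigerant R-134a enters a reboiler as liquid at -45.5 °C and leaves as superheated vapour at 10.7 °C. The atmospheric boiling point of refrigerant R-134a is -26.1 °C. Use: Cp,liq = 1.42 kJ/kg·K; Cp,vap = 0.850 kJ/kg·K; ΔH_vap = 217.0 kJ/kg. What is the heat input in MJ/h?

Q = 4390 MJ/h

liquid -45.5→-26.1 °C: 27.548 kJ/kg
vaporisation at -26.1 °C: 217 kJ/kg
vapour -26.1→10.7 °C: 31.28 kJ/kg
Δh = 27.548 + 217 + 31.28 = 275.83 kJ/kg
Q = ṁ·Δh = 4.421 kg/s × 275.83 kJ/kg = 1219.4 kJ/s
|Q| = 1219.4 kW = 4390 MJ/h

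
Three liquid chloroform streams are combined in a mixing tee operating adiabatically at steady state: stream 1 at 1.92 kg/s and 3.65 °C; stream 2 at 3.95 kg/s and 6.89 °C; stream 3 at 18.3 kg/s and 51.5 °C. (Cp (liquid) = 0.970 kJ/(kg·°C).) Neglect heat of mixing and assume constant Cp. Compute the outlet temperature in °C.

No heat crosses the boundary, so H_out = H_in.
T_out = Σ ṁᵢCp,ᵢTᵢ / Σ ṁᵢCp,ᵢ
      = 947.37 / 23.445 = 40.409 °C

T_out = 40.4 °C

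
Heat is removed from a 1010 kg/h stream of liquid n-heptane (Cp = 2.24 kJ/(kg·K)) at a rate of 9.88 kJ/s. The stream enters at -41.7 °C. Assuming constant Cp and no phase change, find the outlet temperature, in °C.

Q = 9.88 kJ/s = 35568 kJ/h
ΔT = Q/(ṁ·Cp) = 35568/(1010×2.24) = 15.721 K
T_out = -41.7 − 15.721 = -57.421 °C

T_out = -57.4 °C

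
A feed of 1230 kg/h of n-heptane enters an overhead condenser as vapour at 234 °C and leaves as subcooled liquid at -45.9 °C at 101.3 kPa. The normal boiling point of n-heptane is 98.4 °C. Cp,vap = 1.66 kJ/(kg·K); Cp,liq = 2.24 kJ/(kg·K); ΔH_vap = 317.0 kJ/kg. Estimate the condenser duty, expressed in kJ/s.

vapour 234→98.4 °C: -225.1 kJ/kg
condensation at 98.4 °C: -317 kJ/kg
liquid 98.4→-45.9 °C: -323.23 kJ/kg
Δh = -225.1 + -317 + -323.23 = -865.33 kJ/kg
Q = ṁ·Δh = 1230 kg/h × -865.33 kJ/kg = -1.0644e+06 kJ/h
|Q| = 295.65 kW

Q_c = 296 kJ/s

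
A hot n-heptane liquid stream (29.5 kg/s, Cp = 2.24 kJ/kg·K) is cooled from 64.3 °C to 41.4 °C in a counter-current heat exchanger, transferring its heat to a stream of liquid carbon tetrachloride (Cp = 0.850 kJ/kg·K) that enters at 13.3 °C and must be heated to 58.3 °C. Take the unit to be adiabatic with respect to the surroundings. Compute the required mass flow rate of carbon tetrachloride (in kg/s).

ṁ_c = 39.6 kg/s

Heat released by hot stream: Q = 29.5 × 2.24 × (64.3 − 41.4) = 1513.2 kJ/s
Energy balance on cold side (adiabatic exchanger): Q = ṁ_c·Cp_c·(T_c,out − T_c,in)
ṁ_c = 1513.2 / [0.850 × (58.3 − 13.3)] = 39.562 kg/s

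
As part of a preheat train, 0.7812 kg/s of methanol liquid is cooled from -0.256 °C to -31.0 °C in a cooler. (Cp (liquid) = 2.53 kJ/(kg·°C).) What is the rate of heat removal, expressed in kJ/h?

Q_c = 219000 kJ/h

Q = ṁ·Cp·ΔT = 0.7812 × 2.53 × (-31.0 − -0.256) = -60.764 kJ/s
Cooling duty = 218750 kJ/h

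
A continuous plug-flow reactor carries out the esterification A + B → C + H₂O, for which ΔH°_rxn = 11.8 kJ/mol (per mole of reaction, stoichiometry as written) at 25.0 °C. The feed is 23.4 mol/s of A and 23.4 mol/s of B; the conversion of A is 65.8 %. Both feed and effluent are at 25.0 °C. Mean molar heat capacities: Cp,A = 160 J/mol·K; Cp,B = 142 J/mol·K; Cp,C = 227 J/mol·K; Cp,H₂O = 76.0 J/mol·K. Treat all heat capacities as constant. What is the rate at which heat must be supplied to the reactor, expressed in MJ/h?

Extent of reaction ξ = 0.658 × 23.4 = 15.397 mol/s
Reaction term: ξ·ΔH°_rxn = 15.397 × 11.8 = 181.69 kJ/s
Q = ΔH = 181.69 kJ/s = 181.69 kW
Heat supplied = 654.07 MJ/h

Q_in = 654 MJ/h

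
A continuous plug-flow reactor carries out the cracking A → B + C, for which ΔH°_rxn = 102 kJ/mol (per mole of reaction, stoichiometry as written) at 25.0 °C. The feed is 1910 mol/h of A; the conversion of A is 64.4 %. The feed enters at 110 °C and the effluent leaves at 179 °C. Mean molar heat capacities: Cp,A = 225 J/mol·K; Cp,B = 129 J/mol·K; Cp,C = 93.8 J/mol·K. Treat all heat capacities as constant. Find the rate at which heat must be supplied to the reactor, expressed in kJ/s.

Extent of reaction ξ = 0.644 × 1910 = 1230 mol/h
Reaction term: ξ·ΔH°_rxn = 1230 × 102 = 125460 kJ/h
Sensible, feed 110→25 °C: -36529 kJ/h
Outlet flows (mol/h): A 679.96, B 1230, C 1230
Sensible, products 25→179 °C: 65765 kJ/h
Q = ΔH = 154700 kJ/h = 42.972 kW
Heat supplied = 42.972 kJ/s

Q_in = 43.0 kJ/s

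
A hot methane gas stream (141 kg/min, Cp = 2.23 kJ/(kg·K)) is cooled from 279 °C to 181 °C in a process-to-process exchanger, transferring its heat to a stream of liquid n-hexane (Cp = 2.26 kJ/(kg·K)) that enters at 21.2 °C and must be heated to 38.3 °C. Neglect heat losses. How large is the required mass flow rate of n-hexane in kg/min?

Heat released by hot stream: Q = 141 × 2.23 × (279 − 181) = 30814 kJ/min
Energy balance on cold side (adiabatic exchanger): Q = ṁ_c·Cp_c·(T_c,out − T_c,in)
ṁ_c = 30814 / [2.26 × (38.3 − 21.2)] = 797.34 kg/min

ṁ_c = 797 kg/min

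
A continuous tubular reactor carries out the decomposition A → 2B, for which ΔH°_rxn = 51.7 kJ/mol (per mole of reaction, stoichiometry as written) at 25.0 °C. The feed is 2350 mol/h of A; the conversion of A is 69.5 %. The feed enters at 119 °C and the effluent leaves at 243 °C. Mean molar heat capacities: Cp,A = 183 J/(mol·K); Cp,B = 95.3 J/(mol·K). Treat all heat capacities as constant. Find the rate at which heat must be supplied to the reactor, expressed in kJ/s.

Q_in = 39.0 kJ/s

Extent of reaction ξ = 0.695 × 2350 = 1633.2 mol/h
Reaction term: ξ·ΔH°_rxn = 1633.2 × 51.7 = 84439 kJ/h
Sensible, feed 119→25 °C: -40425 kJ/h
Outlet flows (mol/h): A 716.75, B 3266.5
Sensible, products 25→243 °C: 96457 kJ/h
Q = ΔH = 140470 kJ/h = 39.02 kW
Heat supplied = 39.02 kJ/s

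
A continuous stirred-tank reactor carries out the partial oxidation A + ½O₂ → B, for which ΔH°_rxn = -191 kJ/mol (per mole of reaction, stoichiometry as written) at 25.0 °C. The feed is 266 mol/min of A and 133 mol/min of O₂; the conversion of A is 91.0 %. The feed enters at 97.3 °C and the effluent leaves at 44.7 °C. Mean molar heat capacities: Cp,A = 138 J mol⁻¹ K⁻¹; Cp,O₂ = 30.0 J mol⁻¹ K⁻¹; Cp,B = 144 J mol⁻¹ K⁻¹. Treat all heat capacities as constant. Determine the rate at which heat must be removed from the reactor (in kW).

Q_out = 807 kW

Extent of reaction ξ = 0.910 × 266 = 242.06 mol/min
Reaction term: ξ·ΔH°_rxn = 242.06 × -191 = -46233 kJ/min
Sensible, feed 97.3→25 °C: -2942.5 kJ/min
Outlet flows (mol/min): A 23.94, O₂ 11.97, B 242.06
Sensible, products 25→44.7 °C: 758.83 kJ/min
Q = ΔH = -48417 kJ/min = -806.95 kW
Heat removed = 806.95 kW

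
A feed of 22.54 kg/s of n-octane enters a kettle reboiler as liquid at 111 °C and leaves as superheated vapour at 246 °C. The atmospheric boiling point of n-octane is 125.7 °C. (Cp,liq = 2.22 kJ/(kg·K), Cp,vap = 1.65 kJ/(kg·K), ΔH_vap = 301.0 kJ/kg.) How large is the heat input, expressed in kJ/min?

liquid 111→125.7 °C: 32.634 kJ/kg
vaporisation at 125.7 °C: 301 kJ/kg
vapour 125.7→246 °C: 198.49 kJ/kg
Δh = 32.634 + 301 + 198.49 = 532.13 kJ/kg
Q = ṁ·Δh = 22.54 kg/s × 532.13 kJ/kg = 11994 kJ/s
|Q| = 11994 kW = 719650 kJ/min

Q = 720000 kJ/min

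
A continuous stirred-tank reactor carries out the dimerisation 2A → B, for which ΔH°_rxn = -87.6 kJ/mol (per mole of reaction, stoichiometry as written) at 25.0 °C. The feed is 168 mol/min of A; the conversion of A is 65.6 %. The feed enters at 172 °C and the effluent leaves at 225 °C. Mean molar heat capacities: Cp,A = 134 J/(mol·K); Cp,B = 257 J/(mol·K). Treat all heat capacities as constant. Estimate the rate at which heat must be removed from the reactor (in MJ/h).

Q_out = 225 MJ/h

Extent of reaction ξ = 0.656 × 168 / 2 = 55.104 mol/min
Reaction term: ξ·ΔH°_rxn = 55.104 × -87.6 = -4827.1 kJ/min
Sensible, feed 172→25 °C: -3309.3 kJ/min
Outlet flows (mol/min): A 57.792, B 55.104
Sensible, products 25→225 °C: 4381.2 kJ/min
Q = ΔH = -3755.2 kJ/min = -62.587 kW
Heat removed = 225.31 MJ/h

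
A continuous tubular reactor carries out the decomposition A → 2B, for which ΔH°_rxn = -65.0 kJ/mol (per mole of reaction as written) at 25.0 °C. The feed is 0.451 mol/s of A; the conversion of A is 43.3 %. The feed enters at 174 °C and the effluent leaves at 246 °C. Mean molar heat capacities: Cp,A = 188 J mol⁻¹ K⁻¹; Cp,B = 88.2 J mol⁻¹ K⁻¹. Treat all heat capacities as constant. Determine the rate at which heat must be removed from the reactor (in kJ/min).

Extent of reaction ξ = 0.433 × 0.451 = 0.19528 mol/s
Reaction term: ξ·ΔH°_rxn = 0.19528 × -65.0 = -12.693 kJ/s
Sensible, feed 174→25 °C: -12.633 kJ/s
Outlet flows (mol/s): A 0.25572, B 0.39057
Sensible, products 25→246 °C: 18.238 kJ/s
Q = ΔH = -7.0893 kJ/s = -7.0893 kW
Heat removed = 425.36 kJ/min

Q_out = 425 kJ/min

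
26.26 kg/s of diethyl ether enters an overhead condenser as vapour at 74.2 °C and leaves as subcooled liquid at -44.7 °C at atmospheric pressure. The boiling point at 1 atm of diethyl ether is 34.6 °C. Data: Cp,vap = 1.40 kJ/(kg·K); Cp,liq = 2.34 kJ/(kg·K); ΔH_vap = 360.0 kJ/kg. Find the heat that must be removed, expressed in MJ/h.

vapour 74.2→34.6 °C: -55.44 kJ/kg
condensation at 34.6 °C: -360 kJ/kg
liquid 34.6→-44.7 °C: -185.56 kJ/kg
Δh = -55.44 + -360 + -185.56 = -601 kJ/kg
Q = ṁ·Δh = 26.26 kg/s × -601 kJ/kg = -15782 kJ/s
|Q| = 15782 kW = 56816 MJ/h

Q_c = 56800 MJ/h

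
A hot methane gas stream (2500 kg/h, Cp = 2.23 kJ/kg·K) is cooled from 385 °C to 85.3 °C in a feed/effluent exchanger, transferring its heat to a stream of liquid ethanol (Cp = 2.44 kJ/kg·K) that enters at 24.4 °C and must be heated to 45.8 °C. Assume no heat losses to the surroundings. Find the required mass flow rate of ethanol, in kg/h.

Heat released by hot stream: Q = 2500 × 2.23 × (385 − 85.3) = 1.6708e+06 kJ/h
Energy balance on cold side (adiabatic exchanger): Q = ṁ_c·Cp_c·(T_c,out − T_c,in)
ṁ_c = 1.6708e+06 / [2.44 × (45.8 − 24.4)] = 31998 kg/h

ṁ_c = 32000 kg/h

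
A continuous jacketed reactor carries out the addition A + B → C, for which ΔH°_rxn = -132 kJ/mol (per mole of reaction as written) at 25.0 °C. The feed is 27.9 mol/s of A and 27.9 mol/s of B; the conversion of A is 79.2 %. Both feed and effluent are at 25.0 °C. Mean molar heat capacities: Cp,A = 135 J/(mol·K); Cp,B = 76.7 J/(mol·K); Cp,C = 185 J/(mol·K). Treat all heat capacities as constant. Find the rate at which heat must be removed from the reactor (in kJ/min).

Q_out = 175000 kJ/min

Extent of reaction ξ = 0.792 × 27.9 = 22.097 mol/s
Reaction term: ξ·ΔH°_rxn = 22.097 × -132 = -2916.8 kJ/s
Q = ΔH = -2916.8 kJ/s = -2916.8 kW
Heat removed = 175010 kJ/min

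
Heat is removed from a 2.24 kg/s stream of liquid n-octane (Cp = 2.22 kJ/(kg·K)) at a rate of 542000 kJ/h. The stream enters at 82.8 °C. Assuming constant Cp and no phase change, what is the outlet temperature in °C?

Q = 542000 kJ/h = 150.56 kJ/s
ΔT = Q/(ṁ·Cp) = 150.56/(2.24×2.22) = 30.276 K
T_out = 82.8 − 30.276 = 52.524 °C

T_out = 52.5 °C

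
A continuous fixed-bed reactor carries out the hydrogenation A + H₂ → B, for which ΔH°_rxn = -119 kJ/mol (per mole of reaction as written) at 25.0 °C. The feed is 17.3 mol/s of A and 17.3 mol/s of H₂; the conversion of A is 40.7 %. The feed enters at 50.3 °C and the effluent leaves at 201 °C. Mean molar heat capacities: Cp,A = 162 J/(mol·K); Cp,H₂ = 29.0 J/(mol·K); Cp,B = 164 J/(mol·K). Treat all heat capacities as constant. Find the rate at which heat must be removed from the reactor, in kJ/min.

Q_out = 22400 kJ/min

Extent of reaction ξ = 0.407 × 17.3 = 7.0411 mol/s
Reaction term: ξ·ΔH°_rxn = 7.0411 × -119 = -837.89 kJ/s
Sensible, feed 50.3→25 °C: -83.599 kJ/s
Outlet flows (mol/s): A 10.259, H₂ 10.259, B 7.0411
Sensible, products 25→201 °C: 548.1 kJ/s
Q = ΔH = -373.39 kJ/s = -373.39 kW
Heat removed = 22404 kJ/min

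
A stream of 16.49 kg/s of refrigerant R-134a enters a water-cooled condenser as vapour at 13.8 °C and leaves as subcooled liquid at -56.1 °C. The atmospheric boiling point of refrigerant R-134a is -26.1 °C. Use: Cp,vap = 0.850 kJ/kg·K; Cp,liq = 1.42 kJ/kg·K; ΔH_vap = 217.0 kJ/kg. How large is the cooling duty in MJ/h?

vapour 13.8→-26.1 °C: -33.915 kJ/kg
condensation at -26.1 °C: -217 kJ/kg
liquid -26.1→-56.1 °C: -42.6 kJ/kg
Δh = -33.915 + -217 + -42.6 = -293.51 kJ/kg
Q = ṁ·Δh = 16.49 kg/s × -293.51 kJ/kg = -4840.1 kJ/s
|Q| = 4840.1 kW = 17424 MJ/h

Q_c = 17400 MJ/h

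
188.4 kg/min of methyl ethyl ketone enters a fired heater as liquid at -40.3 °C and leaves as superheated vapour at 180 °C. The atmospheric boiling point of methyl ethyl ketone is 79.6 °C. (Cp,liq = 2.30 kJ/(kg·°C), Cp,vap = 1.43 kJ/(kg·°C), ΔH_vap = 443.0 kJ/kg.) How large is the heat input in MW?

Q = 2.71 MW

liquid -40.3→79.6 °C: 275.77 kJ/kg
vaporisation at 79.6 °C: 443 kJ/kg
vapour 79.6→180 °C: 143.57 kJ/kg
Δh = 275.77 + 443 + 143.57 = 862.34 kJ/kg
Q = ṁ·Δh = 188.4 kg/min × 862.34 kJ/kg = 162470 kJ/min
|Q| = 2707.8 kW = 2.7078 MW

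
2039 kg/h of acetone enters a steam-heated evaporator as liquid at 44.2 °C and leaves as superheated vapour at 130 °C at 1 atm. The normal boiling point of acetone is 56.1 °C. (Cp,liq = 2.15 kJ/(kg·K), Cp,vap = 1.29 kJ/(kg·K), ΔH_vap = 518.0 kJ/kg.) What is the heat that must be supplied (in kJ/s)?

liquid 44.2→56.1 °C: 25.585 kJ/kg
vaporisation at 56.1 °C: 518 kJ/kg
vapour 56.1→130 °C: 95.331 kJ/kg
Δh = 25.585 + 518 + 95.331 = 638.92 kJ/kg
Q = ṁ·Δh = 2039 kg/h × 638.92 kJ/kg = 1.3027e+06 kJ/h
|Q| = 361.87 kW

Q = 362 kJ/s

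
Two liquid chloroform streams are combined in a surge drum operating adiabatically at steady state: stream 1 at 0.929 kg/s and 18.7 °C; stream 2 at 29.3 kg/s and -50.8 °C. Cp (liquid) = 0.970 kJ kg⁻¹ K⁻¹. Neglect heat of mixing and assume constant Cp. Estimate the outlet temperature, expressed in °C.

T_out = -48.7 °C

No heat crosses the boundary, so H_out = H_in.
Σ ṁᵢCp,ᵢTᵢ = 0.929×0.970×18.7 + 29.3×0.970×-50.8 = -1426.9
Σ ṁᵢCp,ᵢ = 0.929×0.970 + 29.3×0.970 = 29.322
T_out = -1426.9 / 29.322 = -48.664 °C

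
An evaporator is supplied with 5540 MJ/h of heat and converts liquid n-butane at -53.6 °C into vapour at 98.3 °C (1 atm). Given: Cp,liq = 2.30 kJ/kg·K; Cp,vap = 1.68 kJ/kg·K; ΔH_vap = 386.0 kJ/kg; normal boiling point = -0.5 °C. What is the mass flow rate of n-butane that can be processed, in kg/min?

Δh = 2.30×(-0.5−-53.6) + 386.0 + 1.68×(98.3−-0.5) = 674.11 kJ/kg
Q = 5540 MJ/h = 1538.9 kJ/s = 92333 kJ/min
ṁ = Q/Δh = 92333 / 674.11 = 136.97 kg/min

ṁ = 137 kg/min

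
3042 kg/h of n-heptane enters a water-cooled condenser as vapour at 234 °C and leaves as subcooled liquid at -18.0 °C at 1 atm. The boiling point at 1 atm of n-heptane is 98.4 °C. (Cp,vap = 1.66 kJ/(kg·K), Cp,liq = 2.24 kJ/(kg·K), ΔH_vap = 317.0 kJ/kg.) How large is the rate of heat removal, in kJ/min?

vapour 234→98.4 °C: -225.1 kJ/kg
condensation at 98.4 °C: -317 kJ/kg
liquid 98.4→-18.0 °C: -260.74 kJ/kg
Δh = -225.1 + -317 + -260.74 = -802.83 kJ/kg
Q = ṁ·Δh = 3042 kg/h × -802.83 kJ/kg = -2.4422e+06 kJ/h
|Q| = 678.39 kW = 40704 kJ/min

Q_c = 40700 kJ/min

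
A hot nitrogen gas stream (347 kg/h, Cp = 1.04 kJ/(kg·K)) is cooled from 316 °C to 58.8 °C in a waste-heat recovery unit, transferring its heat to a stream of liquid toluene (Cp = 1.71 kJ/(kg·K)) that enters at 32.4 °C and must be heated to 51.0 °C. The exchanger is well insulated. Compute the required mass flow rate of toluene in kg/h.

Heat released by hot stream: Q = 347 × 1.04 × (316 − 58.8) = 92818 kJ/h
Energy balance on cold side (adiabatic exchanger): Q = ṁ_c·Cp_c·(T_c,out − T_c,in)
ṁ_c = 92818 / [1.71 × (51.0 − 32.4)] = 2918.3 kg/h

ṁ_c = 2920 kg/h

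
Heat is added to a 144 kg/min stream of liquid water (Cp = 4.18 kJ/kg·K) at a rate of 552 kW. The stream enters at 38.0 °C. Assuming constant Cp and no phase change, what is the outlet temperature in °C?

T_out = 93.0 °C

Q = 552 kW = 33120 kJ/min
ΔT = Q/(ṁ·Cp) = 33120/(144×4.18) = 55.024 K
T_out = 38.0 + 55.024 = 93.024 °C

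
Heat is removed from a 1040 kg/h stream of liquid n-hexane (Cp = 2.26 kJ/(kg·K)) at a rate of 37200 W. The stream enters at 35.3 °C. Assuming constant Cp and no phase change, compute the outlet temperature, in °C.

T_out = -21.7 °C

Q = 37200 W = 133920 kJ/h
ΔT = Q/(ṁ·Cp) = 133920/(1040×2.26) = 56.978 K
T_out = 35.3 − 56.978 = -21.678 °C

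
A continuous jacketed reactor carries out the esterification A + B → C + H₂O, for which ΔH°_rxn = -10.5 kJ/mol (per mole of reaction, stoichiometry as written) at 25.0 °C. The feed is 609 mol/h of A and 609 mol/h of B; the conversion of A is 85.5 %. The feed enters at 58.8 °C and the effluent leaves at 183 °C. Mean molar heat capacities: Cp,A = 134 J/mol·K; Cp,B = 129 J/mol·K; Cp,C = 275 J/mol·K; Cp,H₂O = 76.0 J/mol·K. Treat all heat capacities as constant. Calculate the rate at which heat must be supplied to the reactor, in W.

Extent of reaction ξ = 0.855 × 609 = 520.69 mol/h
Reaction term: ξ·ΔH°_rxn = 520.69 × -10.5 = -5467.3 kJ/h
Sensible, feed 58.8→25 °C: -5413.6 kJ/h
Outlet flows (mol/h): A 88.305, B 88.305, C 520.69, H₂O 520.69
Sensible, products 25→183 °C: 32546 kJ/h
Q = ΔH = 21665 kJ/h = 6.0181 kW
Heat supplied = 6018.1 W

Q_in = 6020 W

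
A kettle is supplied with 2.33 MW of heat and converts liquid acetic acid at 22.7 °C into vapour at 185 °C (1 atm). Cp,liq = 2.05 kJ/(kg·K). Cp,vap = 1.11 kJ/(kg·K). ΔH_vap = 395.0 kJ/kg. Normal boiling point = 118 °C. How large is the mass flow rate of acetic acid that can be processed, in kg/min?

ṁ = 210 kg/min

Δh = 2.05×(118−22.7) + 395.0 + 1.11×(185−118) = 664.74 kJ/kg
Q = 2.33 MW = 2330 kJ/s = 139800 kJ/min
ṁ = Q/Δh = 139800 / 664.74 = 210.31 kg/min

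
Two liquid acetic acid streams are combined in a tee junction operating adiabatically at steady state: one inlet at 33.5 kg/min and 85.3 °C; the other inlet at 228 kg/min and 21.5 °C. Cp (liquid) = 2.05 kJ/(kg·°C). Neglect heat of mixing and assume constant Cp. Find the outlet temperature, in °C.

T_out = 29.7 °C

No heat crosses the boundary, so H_out = H_in.
T_out = Σ ṁᵢCp,ᵢTᵢ / Σ ṁᵢCp,ᵢ
      = 15907 / 536.07 = 29.673 °C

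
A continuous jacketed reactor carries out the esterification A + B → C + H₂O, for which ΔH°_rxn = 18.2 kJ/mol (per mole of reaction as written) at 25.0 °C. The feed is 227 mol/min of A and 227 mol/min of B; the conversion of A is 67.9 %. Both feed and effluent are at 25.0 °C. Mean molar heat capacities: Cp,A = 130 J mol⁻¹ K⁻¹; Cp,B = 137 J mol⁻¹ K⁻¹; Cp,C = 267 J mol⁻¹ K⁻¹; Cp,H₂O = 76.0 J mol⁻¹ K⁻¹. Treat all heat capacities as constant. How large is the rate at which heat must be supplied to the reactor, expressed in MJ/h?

Extent of reaction ξ = 0.679 × 227 = 154.13 mol/min
Reaction term: ξ·ΔH°_rxn = 154.13 × 18.2 = 2805.2 kJ/min
Q = ΔH = 2805.2 kJ/min = 46.754 kW
Heat supplied = 168.31 MJ/h

Q_in = 168 MJ/h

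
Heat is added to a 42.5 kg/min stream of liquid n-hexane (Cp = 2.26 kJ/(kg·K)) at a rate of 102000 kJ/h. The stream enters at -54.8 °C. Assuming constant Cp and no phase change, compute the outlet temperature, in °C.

T_out = -37.1 °C

Q = 102000 kJ/h = 1700 kJ/min
ΔT = Q/(ṁ·Cp) = 1700/(42.5×2.26) = 17.699 K
T_out = -54.8 + 17.699 = -37.101 °C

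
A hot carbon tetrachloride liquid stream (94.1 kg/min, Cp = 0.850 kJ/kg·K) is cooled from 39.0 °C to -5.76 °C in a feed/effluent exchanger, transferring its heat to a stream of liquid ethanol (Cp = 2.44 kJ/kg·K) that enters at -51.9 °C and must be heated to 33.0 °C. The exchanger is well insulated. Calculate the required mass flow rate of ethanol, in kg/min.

Heat released by hot stream: Q = 94.1 × 0.850 × (39.0 − -5.76) = 3580.1 kJ/min
Energy balance on cold side (adiabatic exchanger): Q = ṁ_c·Cp_c·(T_c,out − T_c,in)
ṁ_c = 3580.1 / [2.44 × (33.0 − -51.9)] = 17.282 kg/min

ṁ_c = 17.3 kg/min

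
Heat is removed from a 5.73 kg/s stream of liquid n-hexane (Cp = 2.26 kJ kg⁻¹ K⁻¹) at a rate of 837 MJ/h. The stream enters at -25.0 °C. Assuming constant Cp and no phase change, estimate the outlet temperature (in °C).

Q = 837 MJ/h = 232.5 kJ/s
ΔT = Q/(ṁ·Cp) = 232.5/(5.73×2.26) = 17.954 K
T_out = -25.0 − 17.954 = -42.954 °C

T_out = -43.0 °C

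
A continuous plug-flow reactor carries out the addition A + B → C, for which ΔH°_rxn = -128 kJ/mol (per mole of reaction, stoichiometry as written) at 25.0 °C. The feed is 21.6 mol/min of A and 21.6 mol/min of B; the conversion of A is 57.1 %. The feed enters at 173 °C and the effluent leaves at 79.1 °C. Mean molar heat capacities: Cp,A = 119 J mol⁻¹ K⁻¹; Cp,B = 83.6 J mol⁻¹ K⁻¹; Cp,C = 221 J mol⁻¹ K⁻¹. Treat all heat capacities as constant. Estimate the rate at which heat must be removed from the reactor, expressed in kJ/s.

Q_out = 33.0 kJ/s

Extent of reaction ξ = 0.571 × 21.6 = 12.334 mol/min
Reaction term: ξ·ΔH°_rxn = 12.334 × -128 = -1578.7 kJ/min
Sensible, feed 173→25 °C: -647.67 kJ/min
Outlet flows (mol/min): A 9.2664, B 9.2664, C 12.334
Sensible, products 25→79.1 °C: 249.03 kJ/min
Q = ΔH = -1977.3 kJ/min = -32.956 kW
Heat removed = 32.956 kJ/s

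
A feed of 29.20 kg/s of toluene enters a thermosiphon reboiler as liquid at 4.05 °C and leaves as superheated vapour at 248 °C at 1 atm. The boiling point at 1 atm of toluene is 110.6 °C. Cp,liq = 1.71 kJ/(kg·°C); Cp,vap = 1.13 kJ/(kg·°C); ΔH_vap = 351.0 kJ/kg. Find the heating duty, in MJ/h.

Q = 72400 MJ/h

liquid 4.05→110.6 °C: 182.2 kJ/kg
vaporisation at 110.6 °C: 351 kJ/kg
vapour 110.6→248 °C: 155.26 kJ/kg
Δh = 182.2 + 351 + 155.26 = 688.46 kJ/kg
Q = ṁ·Δh = 29.20 kg/s × 688.46 kJ/kg = 20103 kJ/s
|Q| = 20103 kW = 72371 MJ/h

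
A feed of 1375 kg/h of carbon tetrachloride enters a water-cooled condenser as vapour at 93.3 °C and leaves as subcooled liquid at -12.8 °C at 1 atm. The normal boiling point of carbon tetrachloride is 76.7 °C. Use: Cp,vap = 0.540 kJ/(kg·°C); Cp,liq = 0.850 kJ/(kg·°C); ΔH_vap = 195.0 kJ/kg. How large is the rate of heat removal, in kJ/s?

vapour 93.3→76.7 °C: -8.964 kJ/kg
condensation at 76.7 °C: -195 kJ/kg
liquid 76.7→-12.8 °C: -76.075 kJ/kg
Δh = -8.964 + -195 + -76.075 = -280.04 kJ/kg
Q = ṁ·Δh = 1375 kg/h × -280.04 kJ/kg = -385050 kJ/h
|Q| = 106.96 kW

Q_c = 107 kJ/s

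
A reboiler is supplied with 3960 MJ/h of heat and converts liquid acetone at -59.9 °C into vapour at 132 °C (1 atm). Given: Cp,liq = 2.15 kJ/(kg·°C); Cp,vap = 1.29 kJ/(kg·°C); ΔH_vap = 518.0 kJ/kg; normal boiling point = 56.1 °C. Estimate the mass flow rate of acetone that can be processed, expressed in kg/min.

Δh = 2.15×(56.1−-59.9) + 518.0 + 1.29×(132−56.1) = 865.31 kJ/kg
Q = 3960 MJ/h = 1100 kJ/s = 66000 kJ/min
ṁ = Q/Δh = 66000 / 865.31 = 76.273 kg/min

ṁ = 76.3 kg/min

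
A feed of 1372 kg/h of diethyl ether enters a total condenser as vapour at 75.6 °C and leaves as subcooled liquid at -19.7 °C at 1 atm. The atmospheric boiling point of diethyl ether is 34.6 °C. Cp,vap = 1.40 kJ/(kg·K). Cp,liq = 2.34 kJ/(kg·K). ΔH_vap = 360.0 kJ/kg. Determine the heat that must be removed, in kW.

Q_c = 208 kW

vapour 75.6→34.6 °C: -57.4 kJ/kg
condensation at 34.6 °C: -360 kJ/kg
liquid 34.6→-19.7 °C: -127.06 kJ/kg
Δh = -57.4 + -360 + -127.06 = -544.46 kJ/kg
Q = ṁ·Δh = 1372 kg/h × -544.46 kJ/kg = -747000 kJ/h
|Q| = 207.5 kW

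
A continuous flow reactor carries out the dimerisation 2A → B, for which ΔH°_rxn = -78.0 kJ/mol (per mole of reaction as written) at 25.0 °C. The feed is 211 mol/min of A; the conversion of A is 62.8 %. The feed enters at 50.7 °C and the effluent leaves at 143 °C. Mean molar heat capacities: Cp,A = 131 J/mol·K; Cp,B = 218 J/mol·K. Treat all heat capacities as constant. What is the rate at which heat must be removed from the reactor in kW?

Extent of reaction ξ = 0.628 × 211 / 2 = 66.254 mol/min
Reaction term: ξ·ΔH°_rxn = 66.254 × -78.0 = -5167.8 kJ/min
Sensible, feed 50.7→25 °C: -710.37 kJ/min
Outlet flows (mol/min): A 78.492, B 66.254
Sensible, products 25→143 °C: 2917.6 kJ/min
Q = ΔH = -2960.5 kJ/min = -49.342 kW
Heat removed = 49.342 kW

Q_out = 49.3 kW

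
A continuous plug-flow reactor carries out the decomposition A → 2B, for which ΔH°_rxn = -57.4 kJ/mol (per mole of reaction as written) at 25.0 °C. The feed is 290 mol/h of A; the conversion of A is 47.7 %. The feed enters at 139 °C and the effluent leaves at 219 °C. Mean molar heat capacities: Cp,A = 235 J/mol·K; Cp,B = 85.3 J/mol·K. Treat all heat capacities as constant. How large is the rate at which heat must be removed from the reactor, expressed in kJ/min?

Extent of reaction ξ = 0.477 × 290 = 138.33 mol/h
Reaction term: ξ·ΔH°_rxn = 138.33 × -57.4 = -7940.1 kJ/h
Sensible, feed 139→25 °C: -7769.1 kJ/h
Outlet flows (mol/h): A 151.67, B 276.66
Sensible, products 25→219 °C: 11493 kJ/h
Q = ΔH = -4216.4 kJ/h = -1.1712 kW
Heat removed = 70.273 kJ/min

Q_out = 70.3 kJ/min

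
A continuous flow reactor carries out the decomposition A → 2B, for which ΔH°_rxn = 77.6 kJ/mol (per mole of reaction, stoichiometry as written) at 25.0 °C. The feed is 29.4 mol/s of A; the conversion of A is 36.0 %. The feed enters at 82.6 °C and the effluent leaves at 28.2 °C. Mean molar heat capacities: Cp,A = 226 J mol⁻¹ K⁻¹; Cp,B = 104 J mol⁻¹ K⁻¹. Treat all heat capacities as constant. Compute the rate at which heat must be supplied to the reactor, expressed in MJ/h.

Q_in = 1650 MJ/h

Extent of reaction ξ = 0.360 × 29.4 = 10.584 mol/s
Reaction term: ξ·ΔH°_rxn = 10.584 × 77.6 = 821.32 kJ/s
Sensible, feed 82.6→25 °C: -382.72 kJ/s
Outlet flows (mol/s): A 18.816, B 21.168
Sensible, products 25→28.2 °C: 20.652 kJ/s
Q = ΔH = 459.25 kJ/s = 459.25 kW
Heat supplied = 1653.3 MJ/h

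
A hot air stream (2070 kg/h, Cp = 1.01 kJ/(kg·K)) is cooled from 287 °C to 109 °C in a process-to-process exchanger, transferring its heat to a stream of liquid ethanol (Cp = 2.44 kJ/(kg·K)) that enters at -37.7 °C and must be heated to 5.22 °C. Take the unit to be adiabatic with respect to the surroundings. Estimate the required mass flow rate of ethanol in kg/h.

ṁ_c = 3550 kg/h

Heat released by hot stream: Q = 2070 × 1.01 × (287 − 109) = 372140 kJ/h
Energy balance on cold side (adiabatic exchanger): Q = ṁ_c·Cp_c·(T_c,out − T_c,in)
ṁ_c = 372140 / [2.44 × (5.22 − -37.7)] = 3553.5 kg/h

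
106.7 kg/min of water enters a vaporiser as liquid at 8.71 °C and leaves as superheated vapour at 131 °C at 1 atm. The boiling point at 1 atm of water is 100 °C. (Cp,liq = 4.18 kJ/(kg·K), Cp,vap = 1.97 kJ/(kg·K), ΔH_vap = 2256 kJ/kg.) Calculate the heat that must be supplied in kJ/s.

Q = 4800 kJ/s

liquid 8.71→100 °C: 381.59 kJ/kg
vaporisation at 100 °C: 2256 kJ/kg
vapour 100→131 °C: 61.07 kJ/kg
Δh = 381.59 + 2256 + 61.07 = 2698.7 kJ/kg
Q = ṁ·Δh = 106.7 kg/min × 2698.7 kJ/kg = 287950 kJ/min
|Q| = 4799.1 kW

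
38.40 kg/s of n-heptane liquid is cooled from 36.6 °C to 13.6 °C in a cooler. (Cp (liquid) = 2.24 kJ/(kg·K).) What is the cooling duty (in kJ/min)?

Q = ṁ·Cp·ΔT = 38.40 × 2.24 × (13.6 − 36.6) = -1978.4 kJ/s
Cooling duty = 118700 kJ/min

Q_c = 119000 kJ/min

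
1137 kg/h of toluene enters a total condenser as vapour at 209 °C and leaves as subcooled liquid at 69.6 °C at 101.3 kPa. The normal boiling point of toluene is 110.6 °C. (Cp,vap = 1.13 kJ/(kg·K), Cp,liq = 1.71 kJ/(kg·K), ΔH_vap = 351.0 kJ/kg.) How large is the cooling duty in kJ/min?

Q_c = 10100 kJ/min

vapour 209→110.6 °C: -111.19 kJ/kg
condensation at 110.6 °C: -351 kJ/kg
liquid 110.6→69.6 °C: -70.11 kJ/kg
Δh = -111.19 + -351 + -70.11 = -532.3 kJ/kg
Q = ṁ·Δh = 1137 kg/h × -532.3 kJ/kg = -605230 kJ/h
|Q| = 168.12 kW = 10087 kJ/min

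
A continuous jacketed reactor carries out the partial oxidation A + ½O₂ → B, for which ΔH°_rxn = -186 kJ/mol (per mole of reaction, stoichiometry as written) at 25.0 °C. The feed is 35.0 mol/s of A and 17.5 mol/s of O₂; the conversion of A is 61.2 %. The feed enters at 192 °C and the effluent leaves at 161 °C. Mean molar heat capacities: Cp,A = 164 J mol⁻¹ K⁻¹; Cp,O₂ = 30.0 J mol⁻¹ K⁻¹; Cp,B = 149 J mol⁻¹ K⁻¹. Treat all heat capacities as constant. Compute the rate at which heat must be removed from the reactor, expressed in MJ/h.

Q_out = 15400 MJ/h

Extent of reaction ξ = 0.612 × 35.0 = 21.42 mol/s
Reaction term: ξ·ΔH°_rxn = 21.42 × -186 = -3984.1 kJ/s
Sensible, feed 192→25 °C: -1046.3 kJ/s
Outlet flows (mol/s): A 13.58, O₂ 6.79, B 21.42
Sensible, products 25→161 °C: 764.65 kJ/s
Q = ΔH = -4265.7 kJ/s = -4265.7 kW
Heat removed = 15357 MJ/h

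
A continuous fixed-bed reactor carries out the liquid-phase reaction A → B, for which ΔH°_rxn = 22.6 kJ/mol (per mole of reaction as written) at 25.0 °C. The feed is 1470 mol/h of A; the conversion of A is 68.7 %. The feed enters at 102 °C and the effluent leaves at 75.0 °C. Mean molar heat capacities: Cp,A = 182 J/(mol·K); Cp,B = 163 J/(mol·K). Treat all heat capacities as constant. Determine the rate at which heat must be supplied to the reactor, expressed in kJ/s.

Q_in = 4.07 kJ/s

Extent of reaction ξ = 0.687 × 1470 = 1009.9 mol/h
Reaction term: ξ·ΔH°_rxn = 1009.9 × 22.6 = 22824 kJ/h
Sensible, feed 102→25 °C: -20601 kJ/h
Outlet flows (mol/h): A 460.11, B 1009.9
Sensible, products 25→75.0 °C: 12418 kJ/h
Q = ΔH = 14641 kJ/h = 4.0668 kW
Heat supplied = 4.0668 kJ/s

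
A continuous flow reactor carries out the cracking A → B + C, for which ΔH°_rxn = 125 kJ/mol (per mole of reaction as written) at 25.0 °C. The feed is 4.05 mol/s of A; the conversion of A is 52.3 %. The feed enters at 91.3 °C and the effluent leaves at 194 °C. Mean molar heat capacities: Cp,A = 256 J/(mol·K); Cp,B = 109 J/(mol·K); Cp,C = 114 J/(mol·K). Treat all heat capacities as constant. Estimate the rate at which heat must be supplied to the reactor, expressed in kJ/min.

Q_in = 21600 kJ/min

Extent of reaction ξ = 0.523 × 4.05 = 2.1181 mol/s
Reaction term: ξ·ΔH°_rxn = 2.1181 × 125 = 264.77 kJ/s
Sensible, feed 91.3→25 °C: -68.74 kJ/s
Outlet flows (mol/s): A 1.9318, B 2.1181, C 2.1181
Sensible, products 25→194 °C: 163.41 kJ/s
Q = ΔH = 359.44 kJ/s = 359.44 kW
Heat supplied = 21566 kJ/min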